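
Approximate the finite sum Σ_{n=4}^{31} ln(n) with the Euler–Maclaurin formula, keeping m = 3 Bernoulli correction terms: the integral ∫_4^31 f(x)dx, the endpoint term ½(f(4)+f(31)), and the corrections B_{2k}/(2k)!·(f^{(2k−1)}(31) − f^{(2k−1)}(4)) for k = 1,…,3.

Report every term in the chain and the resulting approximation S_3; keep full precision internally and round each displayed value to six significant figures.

S_3 ≈ 76.3005

∫_4^31 ln(x) dx evaluates to 73.9084.
Boundary: ½(f(4) + f(31)) = ½(1.38629 + 3.43399) = 2.41014.
So far: 76.3186.
Correction k=1: B_{2}/2! · (f^{(1)}(31) − f^{(1)}(4)) = 1/12 · (0.0322581 − 0.250000) = -0.0181452.
Running total after k=1: 76.3004.
Correction k=2: B_{4}/4! · (f^{(3)}(31) − f^{(3)}(4)) = −1/720 · (6.71344e-05 − 0.0312500) = 4.33095e-05.
Running total after k=2: 76.3005.
Correction k=3: B_{6}/6! · (f^{(5)}(31) − f^{(5)}(4)) = 1/30240 · (8.38306e-07 − 0.0234375) = -7.75022e-07.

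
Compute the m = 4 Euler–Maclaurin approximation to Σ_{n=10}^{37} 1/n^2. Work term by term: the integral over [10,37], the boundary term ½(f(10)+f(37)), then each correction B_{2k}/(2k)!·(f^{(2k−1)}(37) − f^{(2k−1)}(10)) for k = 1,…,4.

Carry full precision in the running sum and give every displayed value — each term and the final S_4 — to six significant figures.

S_4 ≈ 0.0785012

Integral: ∫_10^37 1/x^2 dx = 0.0729730.
½[f(10) + f(37)] = ½[0.0100000 + 0.000730460] = 0.00536523.
So far: 0.0783382.
Correction k=1: B_{2}/2! · (f^{(1)}(37) − f^{(1)}(10)) = 1/12 · (-3.94843e-05 − (-0.00200000)) = 0.000163376.
Running total after k=1: 0.0785016.
Correction k=2: B_{4}/4! · (f^{(3)}(37) − f^{(3)}(10)) = −1/720 · (-3.46101e-07 − (-0.000240000)) = -3.32853e-07.
Running total after k=2: 0.0785012.
Correction k=3: B_{6}/6! · (f^{(5)}(37) − f^{(5)}(10)) = 1/30240 · (-7.58439e-09 − (-7.20000e-05)) = 2.38070e-09.
Running total after k=3: 0.0785012.
Correction k=4: B_{8}/8! · (f^{(7)}(37) − f^{(7)}(10)) = −1/1209600 · (-3.10245e-10 − (-4.03200e-05)) = -3.33331e-11.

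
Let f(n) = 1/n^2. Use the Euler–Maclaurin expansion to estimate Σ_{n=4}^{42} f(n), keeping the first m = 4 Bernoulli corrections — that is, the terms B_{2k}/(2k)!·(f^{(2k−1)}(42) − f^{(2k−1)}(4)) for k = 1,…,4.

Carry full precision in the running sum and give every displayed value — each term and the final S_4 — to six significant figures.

The integral term ∫_4^42 1/x^2 dx = 0.226190.
Boundary: ½(f(4) + f(42)) = ½(0.0625000 + 0.000566893) = 0.0315334.
Running total after boundary: 0.257724.
Correction k=1: B_{2}/2! · (f^{(1)}(42) − f^{(1)}(4)) = 1/12 · (-2.69949e-05 − (-0.0312500)) = 0.00260192.
Partial sum through k=1: 0.260326.
Correction k=2: B_{4}/4! · (f^{(3)}(42) − f^{(3)}(4)) = −1/720 · (-1.83639e-07 − (-0.0234375)) = -3.25518e-05.
Partial sum through k=2: 0.260293.
Correction k=3: B_{6}/6! · (f^{(5)}(42) − f^{(5)}(4)) = 1/30240 · (-3.12311e-09 − (-0.0439453)) = 1.45322e-06.
Partial sum through k=3: 0.260295.
Correction k=4: B_{8}/8! · (f^{(7)}(42) − f^{(7)}(4)) = −1/1209600 · (-9.91464e-11 − (-0.153809)) = -1.27157e-07.

S_4 ≈ 0.260295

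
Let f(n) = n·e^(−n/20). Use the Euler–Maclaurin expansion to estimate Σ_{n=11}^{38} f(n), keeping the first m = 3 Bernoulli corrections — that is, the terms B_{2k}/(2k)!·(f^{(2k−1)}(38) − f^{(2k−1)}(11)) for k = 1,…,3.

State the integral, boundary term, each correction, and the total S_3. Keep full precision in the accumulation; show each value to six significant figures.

Integral: ∫_11^38 x·e^(−x/20) dx = 184.209.
Endpoint term: (f(11) + f(38))/2 = (6.34645 + 5.68361)/2 = 6.01503.
Running total after boundary: 190.224.
k=1: B_{2}/(2)! × [f^{(1)}(38) − f^{(1)}(11)] = 1/12 × (-0.134612 − 0.259627) = -0.0328533.
Running total after k=1: 190.191.
k=2: B_{4}/(4)! × [f^{(3)}(38) − f^{(3)}(11)] = −1/720 × (0.000411314 − 0.00353382) = 4.33681e-06.
Running total after k=2: 190.191.
k=3: B_{6}/(6)! × [f^{(5)}(38) − f^{(5)}(11)] = 1/30240 × (2.89789e-06 − 1.60464e-05) = -4.34806e-10.

S_3 ≈ 190.191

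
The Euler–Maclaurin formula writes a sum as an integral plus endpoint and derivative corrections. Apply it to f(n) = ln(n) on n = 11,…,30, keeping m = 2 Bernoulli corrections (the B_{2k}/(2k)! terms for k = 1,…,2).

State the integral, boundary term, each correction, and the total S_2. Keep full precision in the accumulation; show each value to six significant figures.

S_2 ≈ 59.5538

∫_11^30 ln(x) dx evaluates to 56.6591.
½[f(11) + f(30)] = ½[2.39790 + 3.40120] = 2.89955.
Integral + boundary = 59.5586.
k=1: B_{2}/(2)! × [f^{(1)}(30) − f^{(1)}(11)] = 1/12 × (0.0333333 − 0.0909091) = -0.00479798.
After k=1: 59.5538.
k=2: B_{4}/(4)! × [f^{(3)}(30) − f^{(3)}(11)] = −1/720 × (7.40741e-05 − 0.00150263) = 1.98410e-06.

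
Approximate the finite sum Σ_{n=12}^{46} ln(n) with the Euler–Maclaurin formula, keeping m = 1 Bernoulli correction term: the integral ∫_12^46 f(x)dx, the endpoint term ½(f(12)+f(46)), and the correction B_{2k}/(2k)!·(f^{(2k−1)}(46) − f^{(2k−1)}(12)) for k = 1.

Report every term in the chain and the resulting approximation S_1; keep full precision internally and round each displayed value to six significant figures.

S_1 ≈ 115.450

Integral: ∫_12^46 ln(x) dx = 112.299.
Endpoint term: (f(12) + f(46))/2 = (2.48491 + 3.82864)/2 = 3.15677.
So far: 115.455.
k=1: B_{2}/(2)! × [f^{(1)}(46) − f^{(1)}(12)] = 1/12 × (0.0217391 − 0.0833333) = -0.00513285.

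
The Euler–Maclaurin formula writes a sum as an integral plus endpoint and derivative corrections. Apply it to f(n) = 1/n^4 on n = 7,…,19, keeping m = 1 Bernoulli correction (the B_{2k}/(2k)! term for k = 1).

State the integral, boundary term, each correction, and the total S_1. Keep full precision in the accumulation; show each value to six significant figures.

Integral: ∫_7^19 1/x^4 dx = 0.000923219.
½[f(7) + f(19)] = ½[0.000416493 + 7.67336e-06] = 0.000212083.
Running total after boundary: 0.00113530.
k=1: B_{2}/(2)! × [f^{(1)}(19) − f^{(1)}(7)] = 1/12 × (-1.61544e-06 − (-0.000237996)) = 1.96984e-05.

S_1 ≈ 0.00115500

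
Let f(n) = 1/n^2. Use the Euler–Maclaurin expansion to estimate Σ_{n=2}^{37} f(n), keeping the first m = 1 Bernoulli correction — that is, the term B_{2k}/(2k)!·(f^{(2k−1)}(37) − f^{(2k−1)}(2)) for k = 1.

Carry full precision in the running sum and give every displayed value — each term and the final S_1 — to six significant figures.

Integral: ∫_2^37 1/x^2 dx = 0.472973.
Boundary: ½(f(2) + f(37)) = ½(0.250000 + 0.000730460) = 0.125365.
So far: 0.598338.
k=1: B_{2}/(2)! × [f^{(1)}(37) − f^{(1)}(2)] = 1/12 × (-3.94843e-05 − (-0.250000)) = 0.0208300.

S_1 ≈ 0.619168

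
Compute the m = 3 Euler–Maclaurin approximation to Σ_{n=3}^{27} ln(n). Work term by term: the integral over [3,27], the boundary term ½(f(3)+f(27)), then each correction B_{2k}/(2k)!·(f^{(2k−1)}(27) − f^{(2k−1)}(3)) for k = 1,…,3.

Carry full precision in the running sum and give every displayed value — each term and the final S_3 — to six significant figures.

S_3 ≈ 63.8644

∫_3^27 ln(x) dx evaluates to 61.6918.
Boundary: ½(f(3) + f(27)) = ½(1.09861 + 3.29584) = 2.19722.
Integral + boundary = 63.8890.
k=1: B_{2}/(2)! × [f^{(1)}(27) − f^{(1)}(3)] = 1/12 × (0.0370370 − 0.333333) = -0.0246914.
After k=1: 63.8643.
k=2: B_{4}/(4)! × [f^{(3)}(27) − f^{(3)}(3)] = −1/720 × (0.000101611 − 0.0740741) = 0.000102740.
After k=2: 63.8644.
k=3: B_{6}/(6)! × [f^{(5)}(27) − f^{(5)}(3)] = 1/30240 × (1.67260e-06 − 0.0987654) = -3.26600e-06.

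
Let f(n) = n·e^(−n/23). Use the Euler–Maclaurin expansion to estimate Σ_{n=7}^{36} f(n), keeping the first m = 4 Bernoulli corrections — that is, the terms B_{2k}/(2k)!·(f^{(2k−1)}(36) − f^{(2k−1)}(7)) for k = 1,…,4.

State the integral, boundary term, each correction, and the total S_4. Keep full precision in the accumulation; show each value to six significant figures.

The integral term ∫_7^36 x·e^(−x/23) dx = 225.276.
½[f(7) + f(36)] = ½[5.16323 + 7.52553] = 6.34438.
So far: 231.621.
Order-1 term: 1/12 · (-0.118154 − 0.513116) = -0.0526059.
Running total after k=1: 231.568.
Order-2 term: −1/720 · (0.000566977 − 0.00375865) = 4.43288e-06.
Running total after k=2: 231.568.
Order-3 term: 1/30240 · (2.56580e-06 − 1.23768e-05) = -3.24438e-10.
Running total after k=3: 231.568.
Order-4 term: −1/1209600 · (7.67450e-09 − 3.33618e-08) = 2.12362e-14.

S_4 ≈ 231.568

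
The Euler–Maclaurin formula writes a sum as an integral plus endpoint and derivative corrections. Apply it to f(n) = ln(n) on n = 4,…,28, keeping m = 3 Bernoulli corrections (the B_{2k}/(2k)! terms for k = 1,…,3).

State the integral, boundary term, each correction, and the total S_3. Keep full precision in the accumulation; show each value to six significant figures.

S_3 ≈ 66.0980

∫_4^28 ln(x) dx evaluates to 63.7565.
Boundary: ½(f(4) + f(28)) = ½(1.38629 + 3.33220) = 2.35925.
Integral + boundary = 66.1158.
Correction k=1: B_{2}/2! · (f^{(1)}(28) − f^{(1)}(4)) = 1/12 · (0.0357143 − 0.250000) = -0.0178571.
Running total after k=1: 66.0979.
Correction k=2: B_{4}/4! · (f^{(3)}(28) − f^{(3)}(4)) = −1/720 · (9.11079e-05 − 0.0312500) = 4.32762e-05.
Running total after k=2: 66.0980.
Correction k=3: B_{6}/6! · (f^{(5)}(28) − f^{(5)}(4)) = 1/30240 · (1.39451e-06 − 0.0234375) = -7.75003e-07.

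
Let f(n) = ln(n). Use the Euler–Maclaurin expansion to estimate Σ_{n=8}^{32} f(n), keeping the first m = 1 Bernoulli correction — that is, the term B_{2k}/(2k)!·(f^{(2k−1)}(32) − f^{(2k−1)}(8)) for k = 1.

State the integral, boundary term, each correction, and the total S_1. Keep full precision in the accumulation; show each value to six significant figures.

S_1 ≈ 73.0328

Integral: ∫_8^32 ln(x) dx = 70.2680.
Endpoint term: (f(8) + f(32))/2 = (2.07944 + 3.46574)/2 = 2.77259.
Integral + boundary = 73.0406.
k=1: B_{2}/(2)! × [f^{(1)}(32) − f^{(1)}(8)] = 1/12 × (0.0312500 − 0.125000) = -0.00781250.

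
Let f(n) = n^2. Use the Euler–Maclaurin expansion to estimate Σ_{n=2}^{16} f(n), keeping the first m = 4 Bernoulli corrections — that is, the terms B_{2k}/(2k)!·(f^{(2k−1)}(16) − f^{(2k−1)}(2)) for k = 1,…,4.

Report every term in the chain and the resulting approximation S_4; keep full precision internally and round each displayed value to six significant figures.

Integral: ∫_2^16 x^2 dx = 1362.67.
Endpoint term: (f(2) + f(16))/2 = (4.00000 + 256.000)/2 = 130.000.
So far: 1492.67.
Order-1 term: 1/12 · (32.0000 − 4.00000) = 2.33333.
After k=1: 1495.00.
Order-2 term: −1/720 · (0.00000 − 0.00000) = 0.00000.
After k=2: 1495.00.
Order-3 term: 1/30240 · (0.00000 − 0.00000) = 0.00000.
After k=3: 1495.00.
Order-4 term: −1/1209600 · (0.00000 − 0.00000) = 0.00000.

S_4 ≈ 1495.00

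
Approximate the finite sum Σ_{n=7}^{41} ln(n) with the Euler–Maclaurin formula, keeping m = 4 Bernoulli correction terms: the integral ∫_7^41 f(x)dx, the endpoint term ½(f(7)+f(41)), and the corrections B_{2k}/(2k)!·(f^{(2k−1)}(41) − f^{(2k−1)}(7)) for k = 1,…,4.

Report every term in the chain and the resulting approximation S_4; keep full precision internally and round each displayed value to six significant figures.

S_4 ≈ 107.455

∫_7^41 ln(x) dx evaluates to 104.635.
½[f(7) + f(41)] = ½[1.94591 + 3.71357] = 2.82974.
Running total after boundary: 107.465.
k=1: B_{2}/(2)! × [f^{(1)}(41) − f^{(1)}(7)] = 1/12 × (0.0243902 − 0.142857) = -0.00987224.
Partial sum through k=1: 107.455.
k=2: B_{4}/(4)! × [f^{(3)}(41) − f^{(3)}(7)] = −1/720 × (2.90187e-05 − 0.00583090) = 8.05817e-06.
Partial sum through k=2: 107.455.
k=3: B_{6}/(6)! × [f^{(5)}(41) − f^{(5)}(7)] = 1/30240 × (2.07153e-07 − 0.00142798) = -4.72146e-08.
Partial sum through k=3: 107.455.
k=4: B_{8}/(8)! × [f^{(7)}(41) − f^{(7)}(7)] = −1/1209600 × (3.69697e-09 − 0.000874271) = 7.22774e-10.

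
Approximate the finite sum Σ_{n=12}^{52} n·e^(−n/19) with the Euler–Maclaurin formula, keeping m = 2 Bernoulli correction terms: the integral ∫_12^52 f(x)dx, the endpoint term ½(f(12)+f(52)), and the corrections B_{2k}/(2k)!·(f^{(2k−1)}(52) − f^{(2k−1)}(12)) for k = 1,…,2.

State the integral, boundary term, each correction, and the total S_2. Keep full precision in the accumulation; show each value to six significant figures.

S_2 ≈ 230.670

∫_12^52 x·e^(−x/19) dx evaluates to 225.821.
Endpoint term: (f(12) + f(52))/2 = (6.38102 + 3.36828)/2 = 4.87465.
Running total after boundary: 230.695.
Order-1 term: 1/12 · (-0.112503 − 0.195908) = -0.0257010.
Partial sum through k=1: 230.670.
Order-2 term: −1/720 · (4.72187e-05 − 0.00348867) = 4.77980e-06.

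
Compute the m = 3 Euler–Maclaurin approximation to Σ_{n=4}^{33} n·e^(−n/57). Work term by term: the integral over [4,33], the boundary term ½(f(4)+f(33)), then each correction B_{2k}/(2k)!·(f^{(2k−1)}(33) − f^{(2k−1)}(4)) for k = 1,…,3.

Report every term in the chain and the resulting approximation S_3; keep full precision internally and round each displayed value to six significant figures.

S_3 ≈ 377.121

Integral: ∫_4^33 x·e^(−x/57) dx = 366.061.
½[f(4) + f(33)] = ½[3.72892 + 18.4961] = 11.1125.
So far: 377.173.
Order-1 term: 1/12 · (0.235995 − 0.866811) = -0.0525680.
Running total after k=1: 377.121.
Order-2 term: −1/720 · (0.000417658 − 0.000840650) = 5.87488e-07.
Running total after k=2: 377.121.
Order-3 term: 1/30240 · (2.34743e-07 − 4.35367e-07) = -6.63438e-12.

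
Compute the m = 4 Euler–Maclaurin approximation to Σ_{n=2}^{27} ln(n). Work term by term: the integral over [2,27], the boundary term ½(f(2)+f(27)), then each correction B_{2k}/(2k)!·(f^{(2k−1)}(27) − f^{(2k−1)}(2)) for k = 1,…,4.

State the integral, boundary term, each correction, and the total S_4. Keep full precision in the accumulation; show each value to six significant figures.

The integral term ∫_2^27 ln(x) dx = 62.6013.
½[f(2) + f(27)] = ½[0.693147 + 3.29584] = 1.99449.
So far: 64.5958.
Order-1 term: 1/12 · (0.0370370 − 0.500000) = -0.0385802.
After k=1: 64.5572.
Order-2 term: −1/720 · (0.000101611 − 0.250000) = 0.000347081.
After k=2: 64.5576.
Order-3 term: 1/30240 · (1.67260e-06 − 0.750000) = -2.48015e-05.
After k=3: 64.5575.
Order-4 term: −1/1209600 · (6.88313e-08 − 5.62500) = 4.65030e-06.

S_4 ≈ 64.5575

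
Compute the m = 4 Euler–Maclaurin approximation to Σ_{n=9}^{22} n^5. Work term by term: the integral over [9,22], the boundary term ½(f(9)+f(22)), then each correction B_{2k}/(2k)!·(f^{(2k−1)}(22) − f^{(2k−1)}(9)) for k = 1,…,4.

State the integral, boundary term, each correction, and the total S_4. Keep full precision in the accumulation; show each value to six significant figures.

S_4 ≈ 2.15093e+07

∫_9^22 x^5 dx evaluates to 1.88081e+07.
Endpoint term: (f(9) + f(22))/2 = (59049.0 + 5.15363e+06)/2 = 2.60634e+06.
Running total after boundary: 2.14144e+07.
k=1: B_{2}/(2)! × [f^{(1)}(22) − f^{(1)}(9)] = 1/12 × (1.17128e+06 − 32805.0) = 94872.9.
After k=1: 2.15093e+07.
k=2: B_{4}/(4)! × [f^{(3)}(22) − f^{(3)}(9)] = −1/720 × (29040.0 − 4860.00) = -33.5833.
After k=2: 2.15093e+07.
k=3: B_{6}/(6)! × [f^{(5)}(22) − f^{(5)}(9)] = 1/30240 × (120.000 − 120.000) = 0.00000.
After k=3: 2.15093e+07.
k=4: B_{8}/(8)! × [f^{(7)}(22) − f^{(7)}(9)] = −1/1209600 × (0.00000 − 0.00000) = 0.00000.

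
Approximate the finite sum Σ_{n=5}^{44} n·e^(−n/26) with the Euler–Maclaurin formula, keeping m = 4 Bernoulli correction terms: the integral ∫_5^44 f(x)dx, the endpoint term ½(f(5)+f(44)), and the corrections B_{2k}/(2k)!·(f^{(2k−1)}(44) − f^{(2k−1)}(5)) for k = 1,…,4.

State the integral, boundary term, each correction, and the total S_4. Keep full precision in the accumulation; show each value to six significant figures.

S_4 ≈ 335.988

∫_5^44 x·e^(−x/26) dx evaluates to 329.941.
Boundary: ½(f(5) + f(44)) = ½(4.12526 + 8.10014) = 6.11270.
So far: 336.054.
Order-1 term: 1/12 · (-0.127450 − 0.666389) = -0.0661532.
After k=1: 335.988.
Order-2 term: −1/720 · (0.000356122 − 0.00342677) = 4.26479e-06.
After k=2: 335.988.
Order-3 term: 1/30240 · (1.33251e-06 − 8.68011e-06) = -2.42976e-10.
After k=3: 335.988.
Order-4 term: −1/1209600 · (3.16305e-09 − 1.81820e-08) = 1.24165e-14.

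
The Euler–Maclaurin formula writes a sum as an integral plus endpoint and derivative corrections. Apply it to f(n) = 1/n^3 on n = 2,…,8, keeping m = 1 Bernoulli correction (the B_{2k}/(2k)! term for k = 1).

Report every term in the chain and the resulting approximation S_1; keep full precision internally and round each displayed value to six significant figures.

The integral term ∫_2^8 1/x^3 dx = 0.117188.
Endpoint term: (f(2) + f(8))/2 = (0.125000 + 0.00195312)/2 = 0.0634766.
Integral + boundary = 0.180664.
k=1: B_{2}/(2)! × [f^{(1)}(8) − f^{(1)}(2)] = 1/12 × (-0.000732422 − (-0.187500)) = 0.0155640.

S_1 ≈ 0.196228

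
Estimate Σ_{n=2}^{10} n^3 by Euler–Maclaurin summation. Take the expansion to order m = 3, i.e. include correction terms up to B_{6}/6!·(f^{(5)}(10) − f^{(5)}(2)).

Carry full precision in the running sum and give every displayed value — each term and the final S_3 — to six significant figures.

S_3 ≈ 3024.00

The integral term ∫_2^10 x^3 dx = 2496.00.
½[f(2) + f(10)] = ½[8.00000 + 1000.00] = 504.000.
Integral + boundary = 3000.00.
Correction k=1: B_{2}/2! · (f^{(1)}(10) − f^{(1)}(2)) = 1/12 · (300.000 − 12.0000) = 24.0000.
After k=1: 3024.00.
Correction k=2: B_{4}/4! · (f^{(3)}(10) − f^{(3)}(2)) = −1/720 · (6.00000 − 6.00000) = 0.00000.
After k=2: 3024.00.
Correction k=3: B_{6}/6! · (f^{(5)}(10) − f^{(5)}(2)) = 1/30240 · (0.00000 − 0.00000) = 0.00000.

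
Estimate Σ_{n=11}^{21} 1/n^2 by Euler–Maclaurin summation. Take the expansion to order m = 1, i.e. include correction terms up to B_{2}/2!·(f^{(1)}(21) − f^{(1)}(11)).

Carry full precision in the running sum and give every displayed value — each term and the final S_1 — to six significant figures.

S_1 ≈ 0.0486633

∫_11^21 1/x^2 dx evaluates to 0.0432900.
Endpoint term: (f(11) + f(21))/2 = (0.00826446 + 0.00226757)/2 = 0.00526602.
Integral + boundary = 0.0485561.
Correction k=1: B_{2}/2! · (f^{(1)}(21) − f^{(1)}(11)) = 1/12 · (-0.000215959 − (-0.00150263)) = 0.000107223.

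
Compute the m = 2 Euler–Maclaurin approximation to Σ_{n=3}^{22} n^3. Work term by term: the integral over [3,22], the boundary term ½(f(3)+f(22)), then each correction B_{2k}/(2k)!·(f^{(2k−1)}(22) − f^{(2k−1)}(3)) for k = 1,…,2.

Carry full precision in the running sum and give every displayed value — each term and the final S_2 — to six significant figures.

Integral: ∫_3^22 x^3 dx = 58543.8.
Boundary: ½(f(3) + f(22)) = ½(27.0000 + 10648.0) = 5337.50.
Integral + boundary = 63881.2.
Correction k=1: B_{2}/2! · (f^{(1)}(22) − f^{(1)}(3)) = 1/12 · (1452.00 − 27.0000) = 118.750.
Partial sum through k=1: 64000.0.
Correction k=2: B_{4}/4! · (f^{(3)}(22) − f^{(3)}(3)) = −1/720 · (6.00000 − 6.00000) = 0.00000.

S_2 ≈ 64000.0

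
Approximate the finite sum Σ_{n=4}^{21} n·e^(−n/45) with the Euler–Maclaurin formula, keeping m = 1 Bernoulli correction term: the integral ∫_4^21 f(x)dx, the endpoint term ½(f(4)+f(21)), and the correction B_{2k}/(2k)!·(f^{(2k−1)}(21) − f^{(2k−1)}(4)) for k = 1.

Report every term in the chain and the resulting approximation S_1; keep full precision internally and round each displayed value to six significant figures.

The integral term ∫_4^21 x·e^(−x/45) dx = 155.004.
Boundary: ½(f(4) + f(21)) = ½(3.65979 + 13.1689) = 8.41433.
Integral + boundary = 163.418.
k=1: B_{2}/(2)! × [f^{(1)}(21) − f^{(1)}(4)] = 1/12 × (0.334448 − 0.833619) = -0.0415976.

S_1 ≈ 163.377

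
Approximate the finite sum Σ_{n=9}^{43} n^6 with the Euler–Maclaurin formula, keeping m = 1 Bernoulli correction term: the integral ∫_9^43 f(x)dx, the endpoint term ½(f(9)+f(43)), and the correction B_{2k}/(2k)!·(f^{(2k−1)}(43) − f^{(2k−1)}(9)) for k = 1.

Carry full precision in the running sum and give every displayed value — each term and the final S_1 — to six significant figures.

The integral term ∫_9^43 x^6 dx = 3.88305e+10.
Boundary: ½(f(9) + f(43)) = ½(531441 + 6.32136e+09) = 3.16095e+09.
Running total after boundary: 4.19915e+10.
Order-1 term: 1/12 · (8.82051e+08 − 354294) = 7.34747e+07.

S_1 ≈ 4.20650e+10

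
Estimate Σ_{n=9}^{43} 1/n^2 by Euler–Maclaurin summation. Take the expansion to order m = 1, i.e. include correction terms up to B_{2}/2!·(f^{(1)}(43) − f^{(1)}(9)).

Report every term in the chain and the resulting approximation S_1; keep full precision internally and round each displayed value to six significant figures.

∫_9^43 1/x^2 dx evaluates to 0.0878553.
Boundary: ½(f(9) + f(43)) = ½(0.0123457 + 0.000540833) = 0.00644326.
Integral + boundary = 0.0942986.
Correction k=1: B_{2}/2! · (f^{(1)}(43) − f^{(1)}(9)) = 1/12 · (-2.51550e-05 − (-0.00274348)) = 0.000226527.

S_1 ≈ 0.0945251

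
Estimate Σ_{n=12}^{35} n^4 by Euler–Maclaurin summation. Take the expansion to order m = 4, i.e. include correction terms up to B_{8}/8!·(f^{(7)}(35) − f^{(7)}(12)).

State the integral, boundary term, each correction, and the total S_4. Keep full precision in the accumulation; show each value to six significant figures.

S_4 ≈ 1.12290e+07

The integral term ∫_12^35 x^4 dx = 1.04546e+07.
Boundary: ½(f(12) + f(35)) = ½(20736.0 + 1.50062e+06) = 760680.
Running total after boundary: 1.12153e+07.
Order-1 term: 1/12 · (171500 − 6912.00) = 13715.7.
Partial sum through k=1: 1.12290e+07.
Order-2 term: −1/720 · (840.000 − 288.000) = -0.766667.
Partial sum through k=2: 1.12290e+07.
Order-3 term: 1/30240 · (0.00000 − 0.00000) = 0.00000.
Partial sum through k=3: 1.12290e+07.
Order-4 term: −1/1209600 · (0.00000 − 0.00000) = 0.00000.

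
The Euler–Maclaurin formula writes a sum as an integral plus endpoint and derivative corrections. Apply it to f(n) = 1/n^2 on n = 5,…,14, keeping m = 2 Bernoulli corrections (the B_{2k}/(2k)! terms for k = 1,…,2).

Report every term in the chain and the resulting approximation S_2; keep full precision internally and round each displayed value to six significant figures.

S_2 ≈ 0.152384

∫_5^14 1/x^2 dx evaluates to 0.128571.
Endpoint term: (f(5) + f(14))/2 = (0.0400000 + 0.00510204)/2 = 0.0225510.
So far: 0.151122.
Order-1 term: 1/12 · (-0.000728863 − (-0.0160000)) = 0.00127259.
Running total after k=1: 0.152395.
Order-2 term: −1/720 · (-4.46243e-05 − (-0.00768000)) = -1.06047e-05.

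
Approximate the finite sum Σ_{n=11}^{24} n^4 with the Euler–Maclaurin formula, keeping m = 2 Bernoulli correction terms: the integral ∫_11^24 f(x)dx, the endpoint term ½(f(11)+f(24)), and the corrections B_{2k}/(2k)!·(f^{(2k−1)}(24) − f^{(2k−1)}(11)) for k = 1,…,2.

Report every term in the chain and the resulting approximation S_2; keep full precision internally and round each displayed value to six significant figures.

S_2 ≈ 1.73769e+06

The integral term ∫_11^24 x^4 dx = 1.56031e+06.
½[f(11) + f(24)] = ½[14641.0 + 331776] = 173208.
Running total after boundary: 1.73352e+06.
k=1: B_{2}/(2)! × [f^{(1)}(24) − f^{(1)}(11)] = 1/12 × (55296.0 − 5324.00) = 4164.33.
After k=1: 1.73769e+06.
k=2: B_{4}/(4)! × [f^{(3)}(24) − f^{(3)}(11)] = −1/720 × (576.000 − 264.000) = -0.433333.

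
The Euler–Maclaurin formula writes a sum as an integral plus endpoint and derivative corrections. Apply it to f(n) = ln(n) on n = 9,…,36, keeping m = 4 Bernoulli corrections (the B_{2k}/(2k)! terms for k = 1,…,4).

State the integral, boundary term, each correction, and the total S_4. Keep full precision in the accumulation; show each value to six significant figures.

∫_9^36 ln(x) dx evaluates to 82.2317.
Endpoint term: (f(9) + f(36))/2 = (2.19722 + 3.58352)/2 = 2.89037.
Integral + boundary = 85.1220.
Order-1 term: 1/12 · (0.0277778 − 0.111111) = -0.00694444.
After k=1: 85.1151.
Order-2 term: −1/720 · (4.28669e-05 − 0.00274348) = 3.75086e-06.
After k=2: 85.1151.
Order-3 term: 1/30240 · (3.96916e-07 − 0.000406442) = -1.34274e-08.
After k=3: 85.1151.
Order-4 term: −1/1209600 · (9.18787e-09 − 0.000150534) = 1.24442e-10.

S_4 ≈ 85.1151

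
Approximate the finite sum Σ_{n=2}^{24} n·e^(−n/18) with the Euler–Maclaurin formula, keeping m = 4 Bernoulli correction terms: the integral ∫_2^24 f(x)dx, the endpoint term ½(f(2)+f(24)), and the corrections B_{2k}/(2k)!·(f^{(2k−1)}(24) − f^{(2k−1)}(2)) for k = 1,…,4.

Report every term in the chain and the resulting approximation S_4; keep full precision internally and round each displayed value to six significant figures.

S_4 ≈ 126.847

The integral term ∫_2^24 x·e^(−x/18) dx = 122.863.
Boundary: ½(f(2) + f(24)) = ½(1.78968 + 6.32633) = 4.05800.
Integral + boundary = 126.921.
k=1: B_{2}/(2)! × [f^{(1)}(24) − f^{(1)}(2)] = 1/12 × (-0.0878657 − 0.795413) = -0.0736065.
Running total after k=1: 126.847.
k=2: B_{4}/(4)! × [f^{(3)}(24) − f^{(3)}(2)] = −1/720 × (0.00135595 − 0.00797868) = 9.19823e-06.
Running total after k=2: 126.847.
k=3: B_{6}/(6)! × [f^{(5)}(24) − f^{(5)}(2)] = 1/30240 × (9.20708e-06 − 4.16740e-05) = -1.07364e-09.
Running total after k=3: 126.847.
k=4: B_{8}/(8)! × [f^{(7)}(24) − f^{(7)}(2)] = −1/1209600 × (4.39171e-08 − 1.81242e-07) = 1.13529e-13.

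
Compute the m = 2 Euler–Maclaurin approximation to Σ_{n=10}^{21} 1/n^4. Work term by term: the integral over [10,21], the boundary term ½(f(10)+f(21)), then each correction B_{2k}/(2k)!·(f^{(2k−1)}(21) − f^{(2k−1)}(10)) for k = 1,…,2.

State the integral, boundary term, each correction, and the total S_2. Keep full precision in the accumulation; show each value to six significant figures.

S_2 ≈ 0.000353146

The integral term ∫_10^21 1/x^4 dx = 0.000297340.
½[f(10) + f(21)] = ½[0.000100000 + 5.14189e-06] = 5.25709e-05.
So far: 0.000349911.
Order-1 term: 1/12 · (-9.79408e-07 − (-4.00000e-05)) = 3.25172e-06.
After k=1: 0.000353163.
Order-2 term: −1/720 · (-6.66264e-08 − (-1.20000e-05)) = -1.65741e-08.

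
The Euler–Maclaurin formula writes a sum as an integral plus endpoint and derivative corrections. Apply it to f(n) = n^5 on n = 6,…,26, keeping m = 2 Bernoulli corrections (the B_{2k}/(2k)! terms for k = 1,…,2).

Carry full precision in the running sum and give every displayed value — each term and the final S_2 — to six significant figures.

S_2 ≈ 5.76126e+07

The integral term ∫_6^26 x^5 dx = 5.14782e+07.
Endpoint term: (f(6) + f(26))/2 = (7776.00 + 1.18814e+07)/2 = 5.94458e+06.
Running total after boundary: 5.74228e+07.
Correction k=1: B_{2}/2! · (f^{(1)}(26) − f^{(1)}(6)) = 1/12 · (2.28488e+06 − 6480.00) = 189867.
After k=1: 5.76126e+07.
Correction k=2: B_{4}/4! · (f^{(3)}(26) − f^{(3)}(6)) = −1/720 · (40560.0 − 2160.00) = -53.3333.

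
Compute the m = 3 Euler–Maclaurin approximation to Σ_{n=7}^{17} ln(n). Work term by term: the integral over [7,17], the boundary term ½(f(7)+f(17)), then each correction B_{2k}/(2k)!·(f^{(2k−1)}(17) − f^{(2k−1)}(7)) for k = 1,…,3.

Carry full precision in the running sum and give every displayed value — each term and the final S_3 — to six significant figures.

The integral term ∫_7^17 ln(x) dx = 24.5433.
Endpoint term: (f(7) + f(17))/2 = (1.94591 + 2.83321)/2 = 2.38956.
So far: 26.9328.
k=1: B_{2}/(2)! × [f^{(1)}(17) − f^{(1)}(7)] = 1/12 × (0.0588235 − 0.142857) = -0.00700280.
Running total after k=1: 26.9258.
k=2: B_{4}/(4)! × [f^{(3)}(17) − f^{(3)}(7)] = −1/720 × (0.000407083 − 0.00583090) = 7.53308e-06.
Running total after k=2: 26.9258.
k=3: B_{6}/(6)! × [f^{(5)}(17) − f^{(5)}(7)] = 1/30240 × (1.69031e-05 − 0.00142798) = -4.66625e-08.

S_3 ≈ 26.9258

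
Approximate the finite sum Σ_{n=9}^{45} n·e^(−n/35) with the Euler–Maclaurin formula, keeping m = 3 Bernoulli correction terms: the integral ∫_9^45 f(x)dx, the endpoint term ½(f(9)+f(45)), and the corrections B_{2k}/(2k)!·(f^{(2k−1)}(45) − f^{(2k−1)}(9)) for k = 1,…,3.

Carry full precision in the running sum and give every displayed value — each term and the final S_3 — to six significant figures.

Integral: ∫_9^45 x·e^(−x/35) dx = 416.748.
½[f(9) + f(45)] = ½[6.95932 + 12.4404] = 9.69985.
Integral + boundary = 426.448.
Order-1 term: 1/12 · (-0.0789866 − 0.574420) = -0.0544506.
Running total after k=1: 426.394.
Order-2 term: −1/720 · (0.000386873 − 0.00173138) = 1.86737e-06.
Running total after k=2: 426.394.
Order-3 term: 1/30240 · (6.84265e-07 − 2.44395e-06) = -5.81906e-11.

S_3 ≈ 426.394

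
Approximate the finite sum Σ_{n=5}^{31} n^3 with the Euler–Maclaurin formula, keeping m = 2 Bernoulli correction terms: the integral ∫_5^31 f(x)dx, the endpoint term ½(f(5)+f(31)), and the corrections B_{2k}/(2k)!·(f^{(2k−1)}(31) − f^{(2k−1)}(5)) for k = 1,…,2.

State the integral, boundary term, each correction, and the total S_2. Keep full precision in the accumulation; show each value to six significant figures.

The integral term ∫_5^31 x^3 dx = 230724.
Endpoint term: (f(5) + f(31))/2 = (125.000 + 29791.0)/2 = 14958.0.
So far: 245682.
Order-1 term: 1/12 · (2883.00 − 75.0000) = 234.000.
After k=1: 245916.
Order-2 term: −1/720 · (6.00000 − 6.00000) = 0.00000.

S_2 ≈ 245916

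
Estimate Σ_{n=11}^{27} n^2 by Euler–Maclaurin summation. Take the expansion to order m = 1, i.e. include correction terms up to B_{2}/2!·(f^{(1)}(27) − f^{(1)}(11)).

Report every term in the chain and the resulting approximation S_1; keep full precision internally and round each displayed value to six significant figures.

S_1 ≈ 6545.00

The integral term ∫_11^27 x^2 dx = 6117.33.
½[f(11) + f(27)] = ½[121.000 + 729.000] = 425.000.
So far: 6542.33.
k=1: B_{2}/(2)! × [f^{(1)}(27) − f^{(1)}(11)] = 1/12 × (54.0000 − 22.0000) = 2.66667.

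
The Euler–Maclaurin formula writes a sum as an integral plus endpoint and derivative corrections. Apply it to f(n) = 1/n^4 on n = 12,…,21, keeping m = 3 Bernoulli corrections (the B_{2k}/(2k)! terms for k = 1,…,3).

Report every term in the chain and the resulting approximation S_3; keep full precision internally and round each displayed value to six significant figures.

Integral: ∫_12^21 1/x^4 dx = 0.000156908.
Endpoint term: (f(12) + f(21))/2 = (4.82253e-05 + 5.14189e-06)/2 = 2.66836e-05.
So far: 0.000183592.
Correction k=1: B_{2}/2! · (f^{(1)}(21) − f^{(1)}(12)) = 1/12 · (-9.79408e-07 − (-1.60751e-05)) = 1.25797e-06.
After k=1: 0.000184850.
Correction k=2: B_{4}/4! · (f^{(3)}(21) − f^{(3)}(12)) = −1/720 · (-6.66264e-08 − (-3.34898e-06)) = -4.55882e-09.
After k=2: 0.000184845.
Correction k=3: B_{6}/6! · (f^{(5)}(21) − f^{(5)}(12)) = 1/30240 · (-8.46049e-09 − (-1.30238e-06)) = 4.27884e-11.

S_3 ≈ 0.000184845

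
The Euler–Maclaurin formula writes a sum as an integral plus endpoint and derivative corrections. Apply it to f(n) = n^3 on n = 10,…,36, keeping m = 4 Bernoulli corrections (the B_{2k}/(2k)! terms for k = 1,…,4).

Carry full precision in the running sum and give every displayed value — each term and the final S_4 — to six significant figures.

S_4 ≈ 441531

Integral: ∫_10^36 x^3 dx = 417404.
½[f(10) + f(36)] = ½[1000.00 + 46656.0] = 23828.0.
So far: 441232.
k=1: B_{2}/(2)! × [f^{(1)}(36) − f^{(1)}(10)] = 1/12 × (3888.00 − 300.000) = 299.000.
Running total after k=1: 441531.
k=2: B_{4}/(4)! × [f^{(3)}(36) − f^{(3)}(10)] = −1/720 × (6.00000 − 6.00000) = 0.00000.
Running total after k=2: 441531.
k=3: B_{6}/(6)! × [f^{(5)}(36) − f^{(5)}(10)] = 1/30240 × (0.00000 − 0.00000) = 0.00000.
Running total after k=3: 441531.
k=4: B_{8}/(8)! × [f^{(7)}(36) − f^{(7)}(10)] = −1/1209600 × (0.00000 − 0.00000) = 0.00000.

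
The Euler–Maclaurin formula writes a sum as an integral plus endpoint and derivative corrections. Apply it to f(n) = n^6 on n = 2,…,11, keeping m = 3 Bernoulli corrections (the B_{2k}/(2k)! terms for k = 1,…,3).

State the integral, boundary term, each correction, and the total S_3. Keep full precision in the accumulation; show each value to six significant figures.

S_3 ≈ 3.74996e+06

The integral term ∫_2^11 x^6 dx = 2.78386e+06.
Endpoint term: (f(2) + f(11))/2 = (64.0000 + 1.77156e+06)/2 = 885812.
So far: 3.66968e+06.
Correction k=1: B_{2}/2! · (f^{(1)}(11) − f^{(1)}(2)) = 1/12 · (966306 − 192.000) = 80509.5.
Partial sum through k=1: 3.75019e+06.
Correction k=2: B_{4}/4! · (f^{(3)}(11) − f^{(3)}(2)) = −1/720 · (159720 − 960.000) = -220.500.
Partial sum through k=2: 3.74996e+06.
Correction k=3: B_{6}/6! · (f^{(5)}(11) − f^{(5)}(2)) = 1/30240 · (7920.00 − 1440.00) = 0.214286.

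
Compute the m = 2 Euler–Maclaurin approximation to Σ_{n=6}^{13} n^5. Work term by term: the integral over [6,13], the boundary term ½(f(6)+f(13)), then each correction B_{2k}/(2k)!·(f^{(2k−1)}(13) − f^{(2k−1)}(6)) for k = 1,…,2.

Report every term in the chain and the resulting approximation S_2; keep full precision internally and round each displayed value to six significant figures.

S_2 ≈ 997576

∫_6^13 x^5 dx evaluates to 796692.
Boundary: ½(f(6) + f(13)) = ½(7776.00 + 371293) = 189534.
Running total after boundary: 986227.
Correction k=1: B_{2}/2! · (f^{(1)}(13) − f^{(1)}(6)) = 1/12 · (142805 − 6480.00) = 11360.4.
After k=1: 997587.
Correction k=2: B_{4}/4! · (f^{(3)}(13) − f^{(3)}(6)) = −1/720 · (10140.0 − 2160.00) = -11.0833.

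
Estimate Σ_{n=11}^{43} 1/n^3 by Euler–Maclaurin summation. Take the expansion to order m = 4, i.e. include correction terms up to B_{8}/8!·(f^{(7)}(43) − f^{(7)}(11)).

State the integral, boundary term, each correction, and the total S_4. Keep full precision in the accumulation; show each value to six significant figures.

S_4 ≈ 0.00426072

The integral term ∫_11^43 1/x^3 dx = 0.00386181.
½[f(11) + f(43)] = ½[0.000751315 + 1.25775e-05] = 0.000381946.
Running total after boundary: 0.00424376.
Order-1 term: 1/12 · (-8.77501e-07 − (-0.000204904)) = 1.70022e-05.
Partial sum through k=1: 0.00426076.
Order-2 term: −1/720 · (-9.49162e-09 − (-3.38684e-05)) = -4.70263e-08.
Partial sum through k=2: 0.00426072.
Order-3 term: 1/30240 · (-2.15602e-10 − (-1.17560e-05)) = 3.88749e-10.
Partial sum through k=3: 0.00426072.
Order-4 term: −1/1209600 · (-8.39554e-12 − (-6.99530e-06)) = -5.78314e-12.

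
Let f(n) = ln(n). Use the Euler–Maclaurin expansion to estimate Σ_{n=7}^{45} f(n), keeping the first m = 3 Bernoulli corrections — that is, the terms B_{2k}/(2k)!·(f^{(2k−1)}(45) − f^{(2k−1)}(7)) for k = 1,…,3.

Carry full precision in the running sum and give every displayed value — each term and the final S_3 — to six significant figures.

Integral: ∫_7^45 ln(x) dx = 119.678.
Endpoint term: (f(7) + f(45))/2 = (1.94591 + 3.80666)/2 = 2.87629.
So far: 122.555.
Correction k=1: B_{2}/2! · (f^{(1)}(45) − f^{(1)}(7)) = 1/12 · (0.0222222 − 0.142857) = -0.0100529.
Partial sum through k=1: 122.545.
Correction k=2: B_{4}/4! · (f^{(3)}(45) − f^{(3)}(7)) = −1/720 · (2.19479e-05 − 0.00583090) = 8.06799e-06.
Partial sum through k=2: 122.545.
Correction k=3: B_{6}/6! · (f^{(5)}(45) − f^{(5)}(7)) = 1/30240 · (1.30061e-07 − 0.00142798) = -4.72171e-08.

S_3 ≈ 122.545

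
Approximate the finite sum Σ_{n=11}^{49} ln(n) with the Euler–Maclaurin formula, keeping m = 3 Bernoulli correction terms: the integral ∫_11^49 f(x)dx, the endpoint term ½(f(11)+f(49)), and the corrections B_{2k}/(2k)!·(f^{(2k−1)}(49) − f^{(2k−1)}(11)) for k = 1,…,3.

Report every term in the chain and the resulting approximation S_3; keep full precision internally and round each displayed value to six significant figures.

S_3 ≈ 129.461

The integral term ∫_11^49 ln(x) dx = 126.322.
Boundary: ½(f(11) + f(49)) = ½(2.39790 + 3.89182) = 3.14486.
Integral + boundary = 129.467.
Correction k=1: B_{2}/2! · (f^{(1)}(49) − f^{(1)}(11)) = 1/12 · (0.0204082 − 0.0909091) = -0.00587508.
Running total after k=1: 129.461.
Correction k=2: B_{4}/4! · (f^{(3)}(49) − f^{(3)}(11)) = −1/720 · (1.69997e-05 − 0.00150263) = 2.06337e-06.
Running total after k=2: 129.461.
Correction k=3: B_{6}/6! · (f^{(5)}(49) − f^{(5)}(11)) = 1/30240 · (8.49632e-08 − 0.000149021) = -4.92514e-09.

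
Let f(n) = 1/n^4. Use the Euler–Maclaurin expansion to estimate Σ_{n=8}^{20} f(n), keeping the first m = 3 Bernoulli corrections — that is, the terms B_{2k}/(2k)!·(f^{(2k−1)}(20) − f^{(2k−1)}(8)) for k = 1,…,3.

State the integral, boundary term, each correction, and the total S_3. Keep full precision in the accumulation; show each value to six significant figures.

Integral: ∫_8^20 1/x^4 dx = 0.000609375.
½[f(8) + f(20)] = ½[0.000244141 + 6.25000e-06] = 0.000125195.
Running total after boundary: 0.000734570.
Correction k=1: B_{2}/2! · (f^{(1)}(20) − f^{(1)}(8)) = 1/12 · (-1.25000e-06 − (-0.000122070)) = 1.00684e-05.
Running total after k=1: 0.000744639.
Correction k=2: B_{4}/4! · (f^{(3)}(20) − f^{(3)}(8)) = −1/720 · (-9.37500e-08 − (-5.72205e-05)) = -7.93427e-08.
Running total after k=2: 0.000744559.
Correction k=3: B_{6}/6! · (f^{(5)}(20) − f^{(5)}(8)) = 1/30240 · (-1.31250e-08 − (-5.00679e-05)) = 1.65525e-09.

S_3 ≈ 0.000744561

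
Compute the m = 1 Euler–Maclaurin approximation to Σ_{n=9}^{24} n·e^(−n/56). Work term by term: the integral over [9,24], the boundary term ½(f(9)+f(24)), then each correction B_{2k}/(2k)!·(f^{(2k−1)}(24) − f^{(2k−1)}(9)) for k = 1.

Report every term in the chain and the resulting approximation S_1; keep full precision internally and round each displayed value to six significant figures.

The integral term ∫_9^24 x·e^(−x/56) dx = 181.142.
½[f(9) + f(24)] = ½[7.66382 + 15.6345] = 11.6492.
So far: 192.791.
Correction k=1: B_{2}/2! · (f^{(1)}(24) − f^{(1)}(9)) = 1/12 · (0.372251 − 0.714681) = -0.0285359.

S_1 ≈ 192.762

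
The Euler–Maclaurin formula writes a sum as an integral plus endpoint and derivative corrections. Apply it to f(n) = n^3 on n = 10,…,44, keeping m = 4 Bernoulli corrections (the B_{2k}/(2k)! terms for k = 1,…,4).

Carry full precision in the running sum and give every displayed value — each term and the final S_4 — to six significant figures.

Integral: ∫_10^44 x^3 dx = 934524.
Boundary: ½(f(10) + f(44)) = ½(1000.00 + 85184.0) = 43092.0.
Integral + boundary = 977616.
k=1: B_{2}/(2)! × [f^{(1)}(44) − f^{(1)}(10)] = 1/12 × (5808.00 − 300.000) = 459.000.
Running total after k=1: 978075.
k=2: B_{4}/(4)! × [f^{(3)}(44) − f^{(3)}(10)] = −1/720 × (6.00000 − 6.00000) = 0.00000.
Running total after k=2: 978075.
k=3: B_{6}/(6)! × [f^{(5)}(44) − f^{(5)}(10)] = 1/30240 × (0.00000 − 0.00000) = 0.00000.
Running total after k=3: 978075.
k=4: B_{8}/(8)! × [f^{(7)}(44) − f^{(7)}(10)] = −1/1209600 × (0.00000 − 0.00000) = 0.00000.

S_4 ≈ 978075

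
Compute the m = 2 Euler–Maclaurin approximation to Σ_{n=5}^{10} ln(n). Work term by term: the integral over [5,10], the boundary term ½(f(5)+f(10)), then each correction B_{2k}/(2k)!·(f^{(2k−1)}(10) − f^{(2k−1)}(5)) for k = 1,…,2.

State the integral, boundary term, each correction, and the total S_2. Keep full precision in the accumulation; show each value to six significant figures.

∫_5^10 ln(x) dx evaluates to 9.97866.
½[f(5) + f(10)] = ½[1.60944 + 2.30259] = 1.95601.
So far: 11.9347.
Correction k=1: B_{2}/2! · (f^{(1)}(10) − f^{(1)}(5)) = 1/12 · (0.100000 − 0.200000) = -0.00833333.
Running total after k=1: 11.9263.
Correction k=2: B_{4}/4! · (f^{(3)}(10) − f^{(3)}(5)) = −1/720 · (0.00200000 − 0.0160000) = 1.94444e-05.

S_2 ≈ 11.9264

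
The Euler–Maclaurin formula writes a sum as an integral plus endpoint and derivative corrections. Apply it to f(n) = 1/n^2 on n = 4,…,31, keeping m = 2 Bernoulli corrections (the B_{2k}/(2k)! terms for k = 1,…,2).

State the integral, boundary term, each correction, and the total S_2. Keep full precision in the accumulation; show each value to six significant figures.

Integral: ∫_4^31 1/x^2 dx = 0.217742.
Boundary: ½(f(4) + f(31)) = ½(0.0625000 + 0.00104058) = 0.0317703.
Integral + boundary = 0.249512.
Order-1 term: 1/12 · (-6.71344e-05 − (-0.0312500)) = 0.00259857.
Running total after k=1: 0.252111.
Order-2 term: −1/720 · (-8.38306e-07 − (-0.0234375)) = -3.25509e-05.

S_2 ≈ 0.252078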